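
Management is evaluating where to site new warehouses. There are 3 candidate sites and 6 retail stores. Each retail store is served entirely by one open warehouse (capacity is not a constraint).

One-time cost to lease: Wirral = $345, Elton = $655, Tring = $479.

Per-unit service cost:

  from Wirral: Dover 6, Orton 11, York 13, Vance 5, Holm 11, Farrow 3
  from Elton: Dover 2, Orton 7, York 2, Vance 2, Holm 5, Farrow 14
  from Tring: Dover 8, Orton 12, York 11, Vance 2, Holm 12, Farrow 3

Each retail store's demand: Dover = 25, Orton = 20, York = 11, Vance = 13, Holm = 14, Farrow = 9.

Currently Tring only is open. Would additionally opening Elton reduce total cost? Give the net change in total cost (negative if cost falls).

Current service cost with {Tring}: 782.
Adding Elton: each retail store re-picks its cheapest; new service cost 335, saving 447.
Extra fixed cost: 655. Net change = 655 − 447 = 208.
(Totals: 1261 → 1469.)

No — net change +208 (cost rises by 208).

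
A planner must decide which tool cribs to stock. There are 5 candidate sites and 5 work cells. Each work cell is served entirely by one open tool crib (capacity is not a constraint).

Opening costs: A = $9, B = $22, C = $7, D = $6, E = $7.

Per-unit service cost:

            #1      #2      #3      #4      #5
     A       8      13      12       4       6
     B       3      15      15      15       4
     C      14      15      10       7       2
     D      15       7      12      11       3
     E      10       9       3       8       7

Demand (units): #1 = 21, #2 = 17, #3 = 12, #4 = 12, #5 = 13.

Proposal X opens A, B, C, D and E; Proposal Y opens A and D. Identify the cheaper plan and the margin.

Proposal X is cheaper by 190.

Proposal X: {A, B, C, D, E}: #1→B 3·21=63, #2→D 7·17=119, #3→E 3·12=36, #4→A 4·12=48, #5→C 2·13=26. Service 292; fixed 51; total 343.
Proposal Y: {A, D}: #1→A 8·21=168, #2→D 7·17=119, #3→A 12·12=144, #4→A 4·12=48, #5→D 3·13=39. Service 518; fixed 15; total 533.
Difference: |343 − 533| = 190.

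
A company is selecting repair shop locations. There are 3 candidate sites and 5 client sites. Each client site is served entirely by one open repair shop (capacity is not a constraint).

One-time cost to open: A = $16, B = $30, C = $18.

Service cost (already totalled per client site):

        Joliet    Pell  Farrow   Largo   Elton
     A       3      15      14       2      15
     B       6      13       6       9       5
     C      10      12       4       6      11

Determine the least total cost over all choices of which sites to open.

For any fixed open set, each client site goes to its cheapest open site; total = fixed + service.
{C}: Joliet→C 10, Pell→C 12, Farrow→C 4, Largo→C 6, Elton→C 11. Service 43; fixed 18; total 61.
{A}: service 49 + fixed 16 = 65
{A, C}: service 32 + fixed 34 = 66
{A, B, C}: service 26 + fixed 64 = 90
No other subset beats 61.

Minimum total cost: 61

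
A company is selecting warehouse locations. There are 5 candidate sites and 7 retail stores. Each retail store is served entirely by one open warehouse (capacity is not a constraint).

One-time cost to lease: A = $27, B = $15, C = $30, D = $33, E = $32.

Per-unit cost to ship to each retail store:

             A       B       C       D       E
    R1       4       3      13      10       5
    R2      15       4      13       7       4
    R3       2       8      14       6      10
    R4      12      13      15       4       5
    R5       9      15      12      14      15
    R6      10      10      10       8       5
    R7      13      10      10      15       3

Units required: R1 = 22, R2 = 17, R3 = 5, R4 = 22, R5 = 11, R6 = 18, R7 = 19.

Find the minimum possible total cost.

For any fixed open set, each retail store goes to its cheapest open site; total = fixed + service.
{A, B, E}: R1→B 3·22=66, R2→B 4·17=68, R3→A 2·5=10, R4→E 5·22=110, R5→A 9·11=99, R6→E 5·18=90, R7→E 3·19=57. Service 500; fixed 74; total 574.
{A, E}: service 522 + fixed 59 = 581
{A, B, D, E}: R1→B 3·22=66, R2→B 4·17=68, R3→A 2·5=10, R4→D 4·22=88, R5→A 9·11=99, R6→E 5·18=90, R7→E 3·19=57. Service 478; fixed 107; total 585.
{A, B, C, D, E}: service 478 + fixed 137 = 615
No other subset beats 574.

Minimum total cost: 574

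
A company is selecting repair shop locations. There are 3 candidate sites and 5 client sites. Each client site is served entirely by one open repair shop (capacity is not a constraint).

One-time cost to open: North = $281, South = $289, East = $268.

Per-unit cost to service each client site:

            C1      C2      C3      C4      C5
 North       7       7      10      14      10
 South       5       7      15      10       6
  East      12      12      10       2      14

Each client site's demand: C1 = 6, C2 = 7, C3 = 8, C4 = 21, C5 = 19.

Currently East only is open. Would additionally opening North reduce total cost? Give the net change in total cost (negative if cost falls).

No — net change +140 (cost rises by 140).

Current service cost with {East}: 544.
Adding North: each client site re-picks its cheapest; new service cost 403, saving 141.
Extra fixed cost: 281. Net change = 281 − 141 = 140.
(Totals: 812 → 952.)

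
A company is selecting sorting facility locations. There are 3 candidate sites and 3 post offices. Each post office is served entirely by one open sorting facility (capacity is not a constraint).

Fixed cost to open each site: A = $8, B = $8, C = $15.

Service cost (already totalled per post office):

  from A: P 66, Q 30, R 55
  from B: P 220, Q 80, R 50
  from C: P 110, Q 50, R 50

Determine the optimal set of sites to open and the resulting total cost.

For any fixed open set, each post office goes to its cheapest open site; total = fixed + service.
{A}: P→A 66, Q→A 30, R→A 55. Service 151; fixed 8; total 159.
{A, B}: service 146 + fixed 16 = 162
{A, C}: service 146 + fixed 23 = 169
{A, B, C}: service 146 + fixed 31 = 177
No other subset beats 159.

Open A only; minimum total cost 159.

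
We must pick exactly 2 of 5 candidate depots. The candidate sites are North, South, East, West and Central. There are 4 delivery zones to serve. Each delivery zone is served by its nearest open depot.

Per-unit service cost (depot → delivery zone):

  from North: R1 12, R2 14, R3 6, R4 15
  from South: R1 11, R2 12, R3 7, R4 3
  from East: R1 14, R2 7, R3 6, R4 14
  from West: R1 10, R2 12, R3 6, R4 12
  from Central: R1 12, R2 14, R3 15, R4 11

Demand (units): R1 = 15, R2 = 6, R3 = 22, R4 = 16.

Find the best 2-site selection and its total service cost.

With exactly 2 open, each delivery zone uses its cheapest among the chosen.
{South, East}: R1→South 11·15=165, R2→East 7·6=42, R3→East 6·22=132, R4→South 3·16=48. Service cost 387.
{South, West}: service cost 402
{North, South}: service cost 417
Among all 10 size-2 choices, {South, East} is lowest.

Choose South and East; total service cost 387.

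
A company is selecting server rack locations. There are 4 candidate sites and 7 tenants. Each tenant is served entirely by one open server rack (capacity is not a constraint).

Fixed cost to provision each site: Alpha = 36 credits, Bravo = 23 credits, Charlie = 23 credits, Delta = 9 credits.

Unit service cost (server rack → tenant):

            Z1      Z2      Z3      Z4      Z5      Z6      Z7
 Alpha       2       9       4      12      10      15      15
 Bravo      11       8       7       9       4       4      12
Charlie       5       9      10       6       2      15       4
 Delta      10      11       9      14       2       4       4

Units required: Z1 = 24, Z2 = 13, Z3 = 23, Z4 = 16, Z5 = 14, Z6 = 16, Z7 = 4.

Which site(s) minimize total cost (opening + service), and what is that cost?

For any fixed open set, each tenant goes to its cheapest open site; total = fixed + service.
{Alpha, Charlie, Delta}: Z1→Alpha 2·24=48, Z2→Alpha 9·13=117, Z3→Alpha 4·23=92, Z4→Charlie 6·16=96, Z5→Charlie 2·14=28, Z6→Delta 4·16=64, Z7→Charlie 4·4=16. Service 461; fixed 68; total 529.
{Alpha, Bravo, Charlie}: service 448 + fixed 82 = 530
{Alpha, Bravo, Charlie, Delta}: service 448 + fixed 91 = 539
{Delta}: service 922 + fixed 9 = 931
No other subset beats 529.

Open Alpha, Charlie and Delta; minimum total cost 529.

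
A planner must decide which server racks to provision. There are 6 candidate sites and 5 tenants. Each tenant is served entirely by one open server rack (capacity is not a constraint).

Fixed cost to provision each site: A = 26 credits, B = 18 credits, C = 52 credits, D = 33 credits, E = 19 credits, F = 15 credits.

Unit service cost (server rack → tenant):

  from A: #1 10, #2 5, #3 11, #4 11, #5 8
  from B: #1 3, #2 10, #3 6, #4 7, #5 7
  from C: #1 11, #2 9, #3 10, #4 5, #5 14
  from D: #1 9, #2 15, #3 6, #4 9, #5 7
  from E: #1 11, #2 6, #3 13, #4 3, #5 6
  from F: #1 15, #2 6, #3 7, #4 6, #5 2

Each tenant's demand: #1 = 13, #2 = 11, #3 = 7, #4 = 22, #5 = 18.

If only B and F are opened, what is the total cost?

Total cost: 348

Each tenant is assigned to its cheapest site among the open ones.
{B, F}: #1→B 3·13=39, #2→F 6·11=66, #3→B 6·7=42, #4→F 6·22=132, #5→F 2·18=36. Service 315; fixed 33; total 348.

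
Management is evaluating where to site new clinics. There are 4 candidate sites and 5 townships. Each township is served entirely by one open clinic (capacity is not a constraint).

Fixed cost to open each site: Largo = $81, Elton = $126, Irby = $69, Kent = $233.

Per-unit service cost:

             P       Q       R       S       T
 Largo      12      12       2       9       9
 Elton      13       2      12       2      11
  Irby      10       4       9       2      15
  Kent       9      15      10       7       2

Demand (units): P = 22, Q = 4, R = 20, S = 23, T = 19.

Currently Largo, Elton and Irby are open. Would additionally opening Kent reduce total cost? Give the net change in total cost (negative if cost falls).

No — net change +78 (cost rises by 78).

Current service cost with {Largo, Elton, Irby}: 485.
Adding Kent: each township re-picks its cheapest; new service cost 330, saving 155.
Extra fixed cost: 233. Net change = 233 − 155 = 78.
(Totals: 761 → 839.)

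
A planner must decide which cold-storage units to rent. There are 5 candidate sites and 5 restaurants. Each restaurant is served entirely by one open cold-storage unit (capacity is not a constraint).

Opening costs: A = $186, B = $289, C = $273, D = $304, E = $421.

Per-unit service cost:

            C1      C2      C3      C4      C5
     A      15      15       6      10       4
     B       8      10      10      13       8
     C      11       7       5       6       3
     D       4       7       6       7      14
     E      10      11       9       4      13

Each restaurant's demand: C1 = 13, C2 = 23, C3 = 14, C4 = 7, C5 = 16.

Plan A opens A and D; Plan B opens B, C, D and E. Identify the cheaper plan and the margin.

Plan A: {A, D}: C1→D 4·13=52, C2→D 7·23=161, C3→A 6·14=84, C4→D 7·7=49, C5→A 4·16=64. Service 410; fixed 490; total 900.
Plan B: {B, C, D, E}: C1→D 4·13=52, C2→C 7·23=161, C3→C 5·14=70, C4→E 4·7=28, C5→C 3·16=48. Service 359; fixed 1287; total 1646.
Difference: |900 − 1646| = 746.

Plan A is cheaper by 746.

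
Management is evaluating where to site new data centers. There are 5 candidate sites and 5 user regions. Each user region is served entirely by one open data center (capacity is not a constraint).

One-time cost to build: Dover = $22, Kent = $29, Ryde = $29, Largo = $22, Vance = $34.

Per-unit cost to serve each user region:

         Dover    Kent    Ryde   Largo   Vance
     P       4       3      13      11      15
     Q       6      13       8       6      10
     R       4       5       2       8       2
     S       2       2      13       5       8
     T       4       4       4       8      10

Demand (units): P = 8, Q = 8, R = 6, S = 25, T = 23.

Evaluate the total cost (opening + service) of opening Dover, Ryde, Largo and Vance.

Total cost: 341

Each user region is assigned to its cheapest site among the open ones.
{Dover, Ryde, Largo, Vance}: P→Dover 4·8=32, Q→Dover 6·8=48, R→Ryde 2·6=12, S→Dover 2·25=50, T→Dover 4·23=92. Service 234; fixed 107; total 341.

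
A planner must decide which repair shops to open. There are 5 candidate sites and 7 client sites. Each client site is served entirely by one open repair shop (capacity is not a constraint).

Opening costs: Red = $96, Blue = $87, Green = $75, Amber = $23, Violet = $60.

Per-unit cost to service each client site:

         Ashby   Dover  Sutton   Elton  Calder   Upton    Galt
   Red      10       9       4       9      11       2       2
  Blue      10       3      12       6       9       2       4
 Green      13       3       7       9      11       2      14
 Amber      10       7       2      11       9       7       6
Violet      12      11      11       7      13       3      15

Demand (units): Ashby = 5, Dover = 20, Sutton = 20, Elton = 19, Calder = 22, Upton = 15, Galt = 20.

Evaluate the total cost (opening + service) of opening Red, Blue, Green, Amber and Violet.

Each client site is assigned to its cheapest site among the open ones.
{Red, Blue, Green, Amber, Violet}: Ashby→Red 10·5=50, Dover→Blue 3·20=60, Sutton→Amber 2·20=40, Elton→Blue 6·19=114, Calder→Blue 9·22=198, Upton→Red 2·15=30, Galt→Red 2·20=40. Service 532; fixed 341; total 873.

Total cost: 873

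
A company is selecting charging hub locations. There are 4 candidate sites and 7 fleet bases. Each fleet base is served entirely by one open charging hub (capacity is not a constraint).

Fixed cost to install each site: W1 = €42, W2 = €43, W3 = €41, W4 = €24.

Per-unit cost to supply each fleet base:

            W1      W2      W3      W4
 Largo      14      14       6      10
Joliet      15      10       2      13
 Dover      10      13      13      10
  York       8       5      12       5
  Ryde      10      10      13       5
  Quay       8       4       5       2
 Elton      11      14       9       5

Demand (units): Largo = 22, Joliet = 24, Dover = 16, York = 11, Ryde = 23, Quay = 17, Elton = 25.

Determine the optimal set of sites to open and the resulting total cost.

For any fixed open set, each fleet base goes to its cheapest open site; total = fixed + service.
{W3, W4}: Largo→W3 6·22=132, Joliet→W3 2·24=48, Dover→W4 10·16=160, York→W4 5·11=55, Ryde→W4 5·23=115, Quay→W4 2·17=34, Elton→W4 5·25=125. Service 669; fixed 65; total 734.
{W1, W3, W4}: service 669 + fixed 107 = 776
{W2, W3, W4}: service 669 + fixed 108 = 777
{W1, W2, W3, W4}: service 669 + fixed 150 = 819
No other subset beats 734.

Open W3 and W4; minimum total cost 734.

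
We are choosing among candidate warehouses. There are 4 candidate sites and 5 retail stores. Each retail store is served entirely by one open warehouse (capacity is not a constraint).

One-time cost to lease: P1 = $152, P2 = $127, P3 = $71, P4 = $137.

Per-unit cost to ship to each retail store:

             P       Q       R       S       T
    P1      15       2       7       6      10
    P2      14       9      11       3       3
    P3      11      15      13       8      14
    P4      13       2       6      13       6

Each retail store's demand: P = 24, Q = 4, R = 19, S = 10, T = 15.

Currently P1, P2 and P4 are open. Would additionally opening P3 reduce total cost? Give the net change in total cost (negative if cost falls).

No — net change +23 (cost rises by 23).

Current service cost with {P1, P2, P4}: 509.
Adding P3: each retail store re-picks its cheapest; new service cost 461, saving 48.
Extra fixed cost: 71. Net change = 71 − 48 = 23.
(Totals: 925 → 948.)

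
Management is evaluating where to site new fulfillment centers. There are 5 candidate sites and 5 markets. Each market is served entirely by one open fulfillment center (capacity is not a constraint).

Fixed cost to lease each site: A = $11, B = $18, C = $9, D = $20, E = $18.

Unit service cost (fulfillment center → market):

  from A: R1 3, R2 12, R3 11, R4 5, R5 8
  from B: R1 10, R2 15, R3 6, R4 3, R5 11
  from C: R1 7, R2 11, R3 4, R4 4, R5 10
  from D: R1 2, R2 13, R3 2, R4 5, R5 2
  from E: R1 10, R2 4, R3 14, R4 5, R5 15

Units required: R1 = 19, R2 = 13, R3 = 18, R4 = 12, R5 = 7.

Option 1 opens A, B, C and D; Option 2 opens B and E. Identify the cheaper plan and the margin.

Option 1: {A, B, C, D}: R1→D 2·19=38, R2→C 11·13=143, R3→D 2·18=36, R4→B 3·12=36, R5→D 2·7=14. Service 267; fixed 58; total 325.
Option 2: {B, E}: R1→B 10·19=190, R2→E 4·13=52, R3→B 6·18=108, R4→B 3·12=36, R5→B 11·7=77. Service 463; fixed 36; total 499.
Difference: |325 − 499| = 174.

Option 1 is cheaper by 174.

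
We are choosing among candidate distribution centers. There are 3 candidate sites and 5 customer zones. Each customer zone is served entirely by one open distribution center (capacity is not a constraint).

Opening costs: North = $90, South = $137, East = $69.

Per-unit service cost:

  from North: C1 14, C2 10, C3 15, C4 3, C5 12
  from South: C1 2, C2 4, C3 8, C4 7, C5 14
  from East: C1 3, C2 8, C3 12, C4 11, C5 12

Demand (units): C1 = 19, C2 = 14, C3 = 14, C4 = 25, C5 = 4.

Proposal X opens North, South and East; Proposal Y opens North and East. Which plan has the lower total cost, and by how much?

Proposal X: {North, South, East}: C1→South 2·19=38, C2→South 4·14=56, C3→South 8·14=112, C4→North 3·25=75, C5→North 12·4=48. Service 329; fixed 296; total 625.
Proposal Y: {North, East}: C1→East 3·19=57, C2→East 8·14=112, C3→East 12·14=168, C4→North 3·25=75, C5→North 12·4=48. Service 460; fixed 159; total 619.
Difference: |625 − 619| = 6.

Proposal Y is cheaper by 6.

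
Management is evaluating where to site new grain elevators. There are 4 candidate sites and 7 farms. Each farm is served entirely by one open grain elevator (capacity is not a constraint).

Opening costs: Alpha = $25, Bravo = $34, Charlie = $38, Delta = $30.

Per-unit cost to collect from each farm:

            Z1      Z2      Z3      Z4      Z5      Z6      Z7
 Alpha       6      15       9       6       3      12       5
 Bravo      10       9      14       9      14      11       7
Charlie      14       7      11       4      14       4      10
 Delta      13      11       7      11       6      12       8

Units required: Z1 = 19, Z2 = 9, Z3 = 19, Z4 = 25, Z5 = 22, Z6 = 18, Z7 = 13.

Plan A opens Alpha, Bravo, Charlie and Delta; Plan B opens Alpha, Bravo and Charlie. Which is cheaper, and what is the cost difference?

Plan A: {Alpha, Bravo, Charlie, Delta}: Z1→Alpha 6·19=114, Z2→Charlie 7·9=63, Z3→Delta 7·19=133, Z4→Charlie 4·25=100, Z5→Alpha 3·22=66, Z6→Charlie 4·18=72, Z7→Alpha 5·13=65. Service 613; fixed 127; total 740.
Plan B: {Alpha, Bravo, Charlie}: Z1→Alpha 6·19=114, Z2→Charlie 7·9=63, Z3→Alpha 9·19=171, Z4→Charlie 4·25=100, Z5→Alpha 3·22=66, Z6→Charlie 4·18=72, Z7→Alpha 5·13=65. Service 651; fixed 97; total 748.
Difference: |740 − 748| = 8.

Plan A is cheaper by 8.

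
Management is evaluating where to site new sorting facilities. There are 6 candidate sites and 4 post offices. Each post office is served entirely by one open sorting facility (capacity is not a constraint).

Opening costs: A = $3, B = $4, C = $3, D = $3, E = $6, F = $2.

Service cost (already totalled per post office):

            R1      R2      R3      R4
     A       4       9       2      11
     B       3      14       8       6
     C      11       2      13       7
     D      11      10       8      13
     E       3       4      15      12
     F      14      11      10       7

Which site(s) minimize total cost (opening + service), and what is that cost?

For any fixed open set, each post office goes to its cheapest open site; total = fixed + service.
{A, C}: R1→A 4, R2→C 2, R3→A 2, R4→C 7. Service 15; fixed 6; total 21.
{A, B, C}: R1→B 3, R2→C 2, R3→A 2, R4→B 6. Service 13; fixed 10; total 23.
{A, C, F}: R1→A 4, R2→C 2, R3→A 2, R4→C 7. Service 15; fixed 8; total 23.
{A, B, C, D, E, F}: R1→B 3, R2→C 2, R3→A 2, R4→B 6. Service 13; fixed 21; total 34.
No other subset beats 21.

Open A and C; minimum total cost 21.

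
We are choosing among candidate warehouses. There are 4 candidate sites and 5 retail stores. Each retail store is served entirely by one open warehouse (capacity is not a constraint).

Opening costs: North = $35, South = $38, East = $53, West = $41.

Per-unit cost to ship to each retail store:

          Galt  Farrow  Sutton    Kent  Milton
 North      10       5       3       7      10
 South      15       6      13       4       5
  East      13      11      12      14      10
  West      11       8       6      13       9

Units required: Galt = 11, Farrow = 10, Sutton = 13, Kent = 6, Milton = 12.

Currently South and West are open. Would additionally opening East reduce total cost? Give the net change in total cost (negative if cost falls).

No — net change +53 (cost rises by 53).

Current service cost with {South, West}: 343.
Adding East: each retail store re-picks its cheapest; new service cost 343, saving 0.
Extra fixed cost: 53. Net change = 53 − 0 = 53.
(Totals: 422 → 475.)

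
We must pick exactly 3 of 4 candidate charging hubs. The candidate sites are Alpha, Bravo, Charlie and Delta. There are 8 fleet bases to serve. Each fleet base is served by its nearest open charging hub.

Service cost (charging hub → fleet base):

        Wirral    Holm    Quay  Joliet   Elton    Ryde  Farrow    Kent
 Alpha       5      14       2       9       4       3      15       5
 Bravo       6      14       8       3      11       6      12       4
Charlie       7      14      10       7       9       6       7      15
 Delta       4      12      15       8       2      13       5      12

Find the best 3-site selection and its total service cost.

Choose Alpha, Bravo and Delta; total service cost 35.

With exactly 3 open, each fleet base uses its cheapest among the chosen.
{Alpha, Bravo, Delta}: Wirral→Delta 4, Holm→Delta 12, Quay→Alpha 2, Joliet→Bravo 3, Elton→Delta 2, Ryde→Alpha 3, Farrow→Delta 5, Kent→Bravo 4. Service cost 35.
{Alpha, Charlie, Delta}: service cost 40
{Alpha, Bravo, Charlie}: service cost 42
Among all 4 size-3 choices, {Alpha, Bravo, Delta} is lowest.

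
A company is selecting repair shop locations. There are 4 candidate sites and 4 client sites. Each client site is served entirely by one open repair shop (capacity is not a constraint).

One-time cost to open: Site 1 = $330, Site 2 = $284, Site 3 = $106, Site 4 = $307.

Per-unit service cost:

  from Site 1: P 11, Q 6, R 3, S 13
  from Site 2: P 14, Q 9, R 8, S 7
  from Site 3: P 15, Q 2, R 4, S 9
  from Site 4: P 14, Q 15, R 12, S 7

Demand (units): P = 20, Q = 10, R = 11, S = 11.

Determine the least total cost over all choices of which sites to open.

Minimum total cost: 569

For any fixed open set, each client site goes to its cheapest open site; total = fixed + service.
{Site 3}: P→Site 3 15·20=300, Q→Site 3 2·10=20, R→Site 3 4·11=44, S→Site 3 9·11=99. Service 463; fixed 106; total 569.
{Site 1}: service 456 + fixed 330 = 786
{Site 1, Site 3}: P→Site 1 11·20=220, Q→Site 3 2·10=20, R→Site 1 3·11=33, S→Site 3 9·11=99. Service 372; fixed 436; total 808.
{Site 1, Site 2, Site 3, Site 4}: P→Site 1 11·20=220, Q→Site 3 2·10=20, R→Site 1 3·11=33, S→Site 2 7·11=77. Service 350; fixed 1027; total 1377.
No other subset beats 569.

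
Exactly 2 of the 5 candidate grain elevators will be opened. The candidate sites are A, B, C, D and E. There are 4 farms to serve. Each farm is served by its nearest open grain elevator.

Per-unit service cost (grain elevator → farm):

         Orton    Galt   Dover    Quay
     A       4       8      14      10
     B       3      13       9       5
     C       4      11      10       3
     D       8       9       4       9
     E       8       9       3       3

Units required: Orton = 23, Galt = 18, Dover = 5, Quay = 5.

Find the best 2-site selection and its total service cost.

Choose B and E; total service cost 261.

With exactly 2 open, each farm uses its cheapest among the chosen.
{B, E}: Orton→B 3·23=69, Galt→E 9·18=162, Dover→E 3·5=15, Quay→E 3·5=15. Service cost 261.
{A, E}: service cost 266
{B, D}: service cost 276
Among all 10 size-2 choices, {B, E} is lowest.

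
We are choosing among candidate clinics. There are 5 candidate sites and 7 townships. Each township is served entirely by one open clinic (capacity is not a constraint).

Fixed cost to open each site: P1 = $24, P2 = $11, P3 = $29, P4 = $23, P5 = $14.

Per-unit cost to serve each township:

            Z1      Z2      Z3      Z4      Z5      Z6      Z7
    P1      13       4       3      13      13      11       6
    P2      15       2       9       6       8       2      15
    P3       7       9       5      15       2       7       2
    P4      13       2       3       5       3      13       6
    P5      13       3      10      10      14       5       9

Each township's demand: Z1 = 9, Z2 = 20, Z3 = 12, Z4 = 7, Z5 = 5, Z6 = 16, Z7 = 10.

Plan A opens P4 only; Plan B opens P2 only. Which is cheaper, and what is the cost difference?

Plan A is cheaper by 24.

Plan A: {P4}: Z1→P4 13·9=117, Z2→P4 2·20=40, Z3→P4 3·12=36, Z4→P4 5·7=35, Z5→P4 3·5=15, Z6→P4 13·16=208, Z7→P4 6·10=60. Service 511; fixed 23; total 534.
Plan B: {P2}: Z1→P2 15·9=135, Z2→P2 2·20=40, Z3→P2 9·12=108, Z4→P2 6·7=42, Z5→P2 8·5=40, Z6→P2 2·16=32, Z7→P2 15·10=150. Service 547; fixed 11; total 558.
Difference: |534 − 558| = 24.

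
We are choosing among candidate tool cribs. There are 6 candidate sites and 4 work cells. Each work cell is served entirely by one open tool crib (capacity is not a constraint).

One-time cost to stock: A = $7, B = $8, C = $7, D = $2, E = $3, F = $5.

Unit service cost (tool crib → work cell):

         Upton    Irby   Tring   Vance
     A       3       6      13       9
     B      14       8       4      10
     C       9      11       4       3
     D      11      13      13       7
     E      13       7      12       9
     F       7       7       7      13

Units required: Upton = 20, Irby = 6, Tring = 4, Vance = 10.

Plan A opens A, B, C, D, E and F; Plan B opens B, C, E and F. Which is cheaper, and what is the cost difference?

Plan A is cheaper by 77.

Plan A: {A, B, C, D, E, F}: Upton→A 3·20=60, Irby→A 6·6=36, Tring→B 4·4=16, Vance→C 3·10=30. Service 142; fixed 32; total 174.
Plan B: {B, C, E, F}: Upton→F 7·20=140, Irby→E 7·6=42, Tring→B 4·4=16, Vance→C 3·10=30. Service 228; fixed 23; total 251.
Difference: |174 − 251| = 77.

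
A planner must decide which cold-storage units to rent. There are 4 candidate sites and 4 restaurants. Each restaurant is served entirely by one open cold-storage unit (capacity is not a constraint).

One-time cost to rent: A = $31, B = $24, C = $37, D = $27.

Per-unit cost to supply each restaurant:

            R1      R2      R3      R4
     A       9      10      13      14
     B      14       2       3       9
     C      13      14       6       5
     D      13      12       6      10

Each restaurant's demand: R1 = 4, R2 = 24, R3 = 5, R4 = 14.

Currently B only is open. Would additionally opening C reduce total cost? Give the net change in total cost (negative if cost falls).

Yes — net change −23 (cost falls by 23).

Current service cost with {B}: 245.
Adding C: each restaurant re-picks its cheapest; new service cost 185, saving 60.
Extra fixed cost: 37. Net change = 37 − 60 = -23.
(Totals: 269 → 246.)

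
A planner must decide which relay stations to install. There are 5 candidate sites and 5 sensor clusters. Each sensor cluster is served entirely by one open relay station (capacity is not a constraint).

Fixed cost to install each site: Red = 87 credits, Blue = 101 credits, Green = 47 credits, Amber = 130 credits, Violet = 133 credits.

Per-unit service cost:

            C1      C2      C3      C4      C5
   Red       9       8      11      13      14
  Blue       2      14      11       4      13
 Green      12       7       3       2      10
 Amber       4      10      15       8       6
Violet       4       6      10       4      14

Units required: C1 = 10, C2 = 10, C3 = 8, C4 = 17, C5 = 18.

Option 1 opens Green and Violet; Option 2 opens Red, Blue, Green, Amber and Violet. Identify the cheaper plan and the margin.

Option 1: {Green, Violet}: C1→Violet 4·10=40, C2→Violet 6·10=60, C3→Green 3·8=24, C4→Green 2·17=34, C5→Green 10·18=180. Service 338; fixed 180; total 518.
Option 2: {Red, Blue, Green, Amber, Violet}: C1→Blue 2·10=20, C2→Violet 6·10=60, C3→Green 3·8=24, C4→Green 2·17=34, C5→Amber 6·18=108. Service 246; fixed 498; total 744.
Difference: |518 − 744| = 226.

Option 1 is cheaper by 226.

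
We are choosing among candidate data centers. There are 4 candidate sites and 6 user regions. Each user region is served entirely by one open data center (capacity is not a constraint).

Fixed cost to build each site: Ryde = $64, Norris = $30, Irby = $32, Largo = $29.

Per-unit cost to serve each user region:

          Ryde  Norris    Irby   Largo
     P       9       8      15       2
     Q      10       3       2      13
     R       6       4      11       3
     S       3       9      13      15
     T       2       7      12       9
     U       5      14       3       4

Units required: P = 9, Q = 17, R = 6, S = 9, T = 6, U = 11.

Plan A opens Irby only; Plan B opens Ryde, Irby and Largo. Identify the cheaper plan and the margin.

Plan A: {Irby}: P→Irby 15·9=135, Q→Irby 2·17=34, R→Irby 11·6=66, S→Irby 13·9=117, T→Irby 12·6=72, U→Irby 3·11=33. Service 457; fixed 32; total 489.
Plan B: {Ryde, Irby, Largo}: P→Largo 2·9=18, Q→Irby 2·17=34, R→Largo 3·6=18, S→Ryde 3·9=27, T→Ryde 2·6=12, U→Irby 3·11=33. Service 142; fixed 125; total 267.
Difference: |489 − 267| = 222.

Plan B is cheaper by 222.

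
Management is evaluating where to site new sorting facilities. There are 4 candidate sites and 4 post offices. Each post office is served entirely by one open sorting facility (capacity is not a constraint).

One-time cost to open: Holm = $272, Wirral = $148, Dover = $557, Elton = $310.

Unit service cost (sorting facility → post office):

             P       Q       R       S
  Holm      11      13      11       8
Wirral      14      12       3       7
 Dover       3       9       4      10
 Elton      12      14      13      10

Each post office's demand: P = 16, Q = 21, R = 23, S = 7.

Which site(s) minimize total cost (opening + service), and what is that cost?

Open Wirral only; minimum total cost 742.

For any fixed open set, each post office goes to its cheapest open site; total = fixed + service.
{Wirral}: P→Wirral 14·16=224, Q→Wirral 12·21=252, R→Wirral 3·23=69, S→Wirral 7·7=49. Service 594; fixed 148; total 742.
{Dover}: P→Dover 3·16=48, Q→Dover 9·21=189, R→Dover 4·23=92, S→Dover 10·7=70. Service 399; fixed 557; total 956.
{Holm, Wirral}: service 546 + fixed 420 = 966
{Holm, Wirral, Dover, Elton}: P→Dover 3·16=48, Q→Dover 9·21=189, R→Wirral 3·23=69, S→Wirral 7·7=49. Service 355; fixed 1287; total 1642.
No other subset beats 742.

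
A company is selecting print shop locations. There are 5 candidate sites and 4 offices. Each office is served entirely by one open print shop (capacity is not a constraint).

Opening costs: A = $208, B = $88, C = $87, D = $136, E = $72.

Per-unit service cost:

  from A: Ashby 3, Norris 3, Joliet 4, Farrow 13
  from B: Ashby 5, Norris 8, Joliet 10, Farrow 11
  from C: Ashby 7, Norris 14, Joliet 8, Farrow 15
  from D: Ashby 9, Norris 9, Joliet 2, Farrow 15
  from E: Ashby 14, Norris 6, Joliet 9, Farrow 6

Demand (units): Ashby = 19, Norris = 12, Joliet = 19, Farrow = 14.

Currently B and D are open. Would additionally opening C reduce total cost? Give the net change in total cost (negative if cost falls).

No — net change +87 (cost rises by 87).

Current service cost with {B, D}: 383.
Adding C: each office re-picks its cheapest; new service cost 383, saving 0.
Extra fixed cost: 87. Net change = 87 − 0 = 87.
(Totals: 607 → 694.)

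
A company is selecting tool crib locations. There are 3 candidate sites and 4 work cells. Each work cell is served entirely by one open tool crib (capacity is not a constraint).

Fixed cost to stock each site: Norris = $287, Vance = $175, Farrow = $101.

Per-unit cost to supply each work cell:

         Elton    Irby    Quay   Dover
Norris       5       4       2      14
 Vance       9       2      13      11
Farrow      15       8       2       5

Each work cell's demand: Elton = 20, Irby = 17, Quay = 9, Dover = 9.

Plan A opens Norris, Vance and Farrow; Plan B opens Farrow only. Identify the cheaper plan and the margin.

Plan A: {Norris, Vance, Farrow}: Elton→Norris 5·20=100, Irby→Vance 2·17=34, Quay→Norris 2·9=18, Dover→Farrow 5·9=45. Service 197; fixed 563; total 760.
Plan B: {Farrow}: Elton→Farrow 15·20=300, Irby→Farrow 8·17=136, Quay→Farrow 2·9=18, Dover→Farrow 5·9=45. Service 499; fixed 101; total 600.
Difference: |760 − 600| = 160.

Plan B is cheaper by 160.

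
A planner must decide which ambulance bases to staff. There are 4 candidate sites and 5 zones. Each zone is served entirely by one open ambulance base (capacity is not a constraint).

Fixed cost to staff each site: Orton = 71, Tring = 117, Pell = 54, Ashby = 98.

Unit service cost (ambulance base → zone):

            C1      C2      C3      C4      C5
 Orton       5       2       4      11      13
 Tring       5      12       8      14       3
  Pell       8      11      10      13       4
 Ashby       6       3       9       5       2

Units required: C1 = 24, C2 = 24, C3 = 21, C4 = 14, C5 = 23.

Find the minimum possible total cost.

Minimum total cost: 537

For any fixed open set, each zone goes to its cheapest open site; total = fixed + service.
{Orton, Ashby}: C1→Orton 5·24=120, C2→Orton 2·24=48, C3→Orton 4·21=84, C4→Ashby 5·14=70, C5→Ashby 2·23=46. Service 368; fixed 169; total 537.
{Orton, Pell, Ashby}: service 368 + fixed 223 = 591
{Ashby}: service 521 + fixed 98 = 619
{Orton, Tring, Pell, Ashby}: C1→Orton 5·24=120, C2→Orton 2·24=48, C3→Orton 4·21=84, C4→Ashby 5·14=70, C5→Ashby 2·23=46. Service 368; fixed 340; total 708.
No other subset beats 537.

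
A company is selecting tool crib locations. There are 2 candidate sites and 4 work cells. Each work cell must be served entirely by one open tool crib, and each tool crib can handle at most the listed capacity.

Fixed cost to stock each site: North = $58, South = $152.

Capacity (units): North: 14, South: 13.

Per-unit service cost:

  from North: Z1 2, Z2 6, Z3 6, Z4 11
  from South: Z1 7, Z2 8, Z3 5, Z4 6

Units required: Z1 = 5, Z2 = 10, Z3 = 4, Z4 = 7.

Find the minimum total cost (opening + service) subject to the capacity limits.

Minimum total cost: 371

Open {North, South}: Z1→South 7·5=35, Z2→North 6·10=60, Z3→North 6·4=24, Z4→South 6·7=42.
Loads: North carries 14/14, South carries 12/13. Service 161; fixed 210; total 371.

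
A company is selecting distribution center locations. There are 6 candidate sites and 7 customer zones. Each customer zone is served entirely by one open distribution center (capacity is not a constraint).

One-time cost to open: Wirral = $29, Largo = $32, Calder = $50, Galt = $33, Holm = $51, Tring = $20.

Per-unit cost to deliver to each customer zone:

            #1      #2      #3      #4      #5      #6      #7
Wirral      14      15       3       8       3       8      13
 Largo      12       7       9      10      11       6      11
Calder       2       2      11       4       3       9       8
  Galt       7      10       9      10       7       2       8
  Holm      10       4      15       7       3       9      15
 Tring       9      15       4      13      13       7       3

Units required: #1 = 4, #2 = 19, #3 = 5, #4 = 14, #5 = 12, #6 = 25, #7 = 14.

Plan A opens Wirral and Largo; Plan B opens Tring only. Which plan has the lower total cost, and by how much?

Plan A: {Wirral, Largo}: #1→Largo 12·4=48, #2→Largo 7·19=133, #3→Wirral 3·5=15, #4→Wirral 8·14=112, #5→Wirral 3·12=36, #6→Largo 6·25=150, #7→Largo 11·14=154. Service 648; fixed 61; total 709.
Plan B: {Tring}: #1→Tring 9·4=36, #2→Tring 15·19=285, #3→Tring 4·5=20, #4→Tring 13·14=182, #5→Tring 13·12=156, #6→Tring 7·25=175, #7→Tring 3·14=42. Service 896; fixed 20; total 916.
Difference: |709 − 916| = 207.

Plan A is cheaper by 207.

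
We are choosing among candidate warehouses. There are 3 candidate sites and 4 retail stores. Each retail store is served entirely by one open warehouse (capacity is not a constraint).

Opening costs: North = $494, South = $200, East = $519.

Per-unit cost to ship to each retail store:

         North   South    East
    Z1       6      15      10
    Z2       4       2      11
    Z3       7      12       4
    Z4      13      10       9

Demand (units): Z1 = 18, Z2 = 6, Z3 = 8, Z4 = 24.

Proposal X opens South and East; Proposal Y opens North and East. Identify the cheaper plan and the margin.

Proposal X is cheaper by 234.

Proposal X: {South, East}: Z1→East 10·18=180, Z2→South 2·6=12, Z3→East 4·8=32, Z4→East 9·24=216. Service 440; fixed 719; total 1159.
Proposal Y: {North, East}: Z1→North 6·18=108, Z2→North 4·6=24, Z3→East 4·8=32, Z4→East 9·24=216. Service 380; fixed 1013; total 1393.
Difference: |1159 − 1393| = 234.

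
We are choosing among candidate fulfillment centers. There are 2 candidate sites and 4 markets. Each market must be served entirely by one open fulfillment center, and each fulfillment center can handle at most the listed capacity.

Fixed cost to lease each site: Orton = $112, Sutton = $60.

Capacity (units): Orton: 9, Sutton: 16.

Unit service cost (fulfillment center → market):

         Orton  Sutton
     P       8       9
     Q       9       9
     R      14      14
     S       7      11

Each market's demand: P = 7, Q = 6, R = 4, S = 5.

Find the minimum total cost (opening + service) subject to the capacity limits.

Minimum total cost: 380

Open {Orton, Sutton}: P→Sutton 9·7=63, Q→Sutton 9·6=54, R→Orton 14·4=56, S→Orton 7·5=35.
Loads: Orton carries 9/9, Sutton carries 13/16. Service 208; fixed 172; total 380.
Next best feasible plan costs 393.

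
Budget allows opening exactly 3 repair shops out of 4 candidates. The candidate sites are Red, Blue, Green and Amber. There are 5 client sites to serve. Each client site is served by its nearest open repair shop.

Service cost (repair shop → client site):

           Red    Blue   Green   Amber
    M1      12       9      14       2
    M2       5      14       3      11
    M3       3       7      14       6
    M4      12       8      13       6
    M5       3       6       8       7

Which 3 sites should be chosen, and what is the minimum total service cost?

Choose Red, Green and Amber; total service cost 17.

With exactly 3 open, each client site uses its cheapest among the chosen.
{Red, Green, Amber}: M1→Amber 2, M2→Green 3, M3→Red 3, M4→Amber 6, M5→Red 3. Service cost 17.
{Red, Blue, Amber}: service cost 19
{Blue, Green, Amber}: service cost 23
Among all 4 size-3 choices, {Red, Green, Amber} is lowest.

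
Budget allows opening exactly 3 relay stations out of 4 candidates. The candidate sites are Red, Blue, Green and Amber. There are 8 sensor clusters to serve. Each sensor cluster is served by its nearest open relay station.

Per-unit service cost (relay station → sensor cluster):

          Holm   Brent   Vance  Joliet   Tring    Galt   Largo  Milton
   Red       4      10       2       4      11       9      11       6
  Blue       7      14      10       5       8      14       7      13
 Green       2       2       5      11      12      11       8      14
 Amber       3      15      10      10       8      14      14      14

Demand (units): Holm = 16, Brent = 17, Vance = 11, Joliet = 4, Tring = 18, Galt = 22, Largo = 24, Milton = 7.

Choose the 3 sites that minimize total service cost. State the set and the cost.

With exactly 3 open, each sensor cluster uses its cheapest among the chosen.
{Red, Blue, Green}: Holm→Green 2·16=32, Brent→Green 2·17=34, Vance→Red 2·11=22, Joliet→Red 4·4=16, Tring→Blue 8·18=144, Galt→Red 9·22=198, Largo→Blue 7·24=168, Milton→Red 6·7=42. Service cost 656.
{Red, Green, Amber}: service cost 680
{Blue, Green, Amber}: service cost 786
Among all 4 size-3 choices, {Red, Blue, Green} is lowest.

Choose Red, Blue and Green; total service cost 656.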